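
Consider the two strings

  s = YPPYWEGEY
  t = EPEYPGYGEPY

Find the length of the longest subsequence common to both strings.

One common subsequence of length 6: Y at s[1]=t[4], then P at s[2]=t[5], then Y at s[4]=t[7], then G at s[7]=t[8], then E at s[8]=t[9], then Y at s[9]=t[11], and the DP table's final entry dp[9][11] is also 6, so no common subsequence is longer.

6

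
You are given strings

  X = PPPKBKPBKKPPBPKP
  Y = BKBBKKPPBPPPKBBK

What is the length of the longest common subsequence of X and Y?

One common subsequence of length 10: K at X[4]=Y[2] → B at X[5]=Y[3] → B at X[8]=Y[4] → K at X[9]=Y[5] → K at X[10]=Y[6] → P at X[11]=Y[7] → P at X[12]=Y[8] → B at X[13]=Y[9] → P at X[14]=Y[12] → K at X[15]=Y[16]. The LCS DP gives dp[16][16] = 10, so this is optimal.

10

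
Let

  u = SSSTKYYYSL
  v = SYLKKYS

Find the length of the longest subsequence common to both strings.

4

Pick S at u[1]=v[1], then K at u[5]=v[5], then Y at u[8]=v[6], then S at u[9]=v[7]; all 4 characters appear in both, in order. Since dp[10][7] = 4, nothing longer is possible.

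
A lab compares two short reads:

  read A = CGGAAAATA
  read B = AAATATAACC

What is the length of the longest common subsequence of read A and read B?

Let dp[i][j] be the LCS length of the first i bases of read A and the first j bases of read B. dp[i][j] = dp[i-1][j-1]+1 when the i-th and j-th bases match, else max(dp[i-1][j], dp[i][j-1]).
    ·  A  A  A  T  A  T  A  A  C  C
 ·  0  0  0  0  0  0  0  0  0  0  0
 C  0  0  0  0  0  0  0  0  0  1  1
 G  0  0  0  0  0  0  0  0  0  1  1
 G  0  0  0  0  0  0  0  0  0  1  1
 A  0  1  1  1  1  1  1  1  1  1  1
 A  0  1  2  2  2  2  2  2  2  2  2
 A  0  1  2  3  3  3  3  3  3  3  3
 A  0  1  2  3  3  4  4  4  4  4  4
 T  0  1  2  3  4  4  5  5  5  5  5
 A  0  1  2  3  4  5  5  6  6  6  6
dp[9][10] = 6. One LCS (by backtracking along matches): AAAATA.

6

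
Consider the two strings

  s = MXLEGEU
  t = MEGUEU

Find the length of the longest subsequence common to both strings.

Pick M at s[1]=t[1], E at s[4]=t[2], G at s[5]=t[3], E at s[6]=t[5], U at s[7]=t[6]; all 5 characters appear in both, in order. The LCS DP gives dp[7][6] = 5, so this is optimal.

5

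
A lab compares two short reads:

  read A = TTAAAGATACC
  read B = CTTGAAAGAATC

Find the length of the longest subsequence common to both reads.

Taking T (read A #1, read B #2), T (read A #2, read B #3), A (read A #3, read B #5), A (read A #4, read B #6), A (read A #5, read B #7), G (read A #6, read B #8), A (read A #7, read B #10), T (read A #8, read B #11), C (read A #11, read B #12) gives a common subsequence of length 9. Since dp[11][12] = 9, nothing longer is possible.

9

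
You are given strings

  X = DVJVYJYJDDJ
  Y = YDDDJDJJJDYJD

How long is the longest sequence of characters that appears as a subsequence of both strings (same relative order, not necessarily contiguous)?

6

Let dp[i][j] be the LCS length of the first i characters of X and the first j characters of Y. dp[i][j] = dp[i-1][j-1]+1 when the i-th and j-th characters match, else max(dp[i-1][j], dp[i][j-1]).
    ·  Y  D  D  D  J  D  J  J  J  D  Y  J  D
 ·  0  0  0  0  0  0  0  0  0  0  0  0  0  0
 D  0  0  1  1  1  1  1  1  1  1  1  1  1  1
 V  0  0  1  1  1  1  1  1  1  1  1  1  1  1
 J  0  0  1  1  1  2  2  2  2  2  2  2  2  2
 V  0  0  1  1  1  2  2  2  2  2  2  2  2  2
 Y  0  1  1  1  1  2  2  2  2  2  2  3  3  3
 J  0  1  1  1  1  2  2  3  3  3  3  3  4  4
 Y  0  1  1  1  1  2  2  3  3  3  3  4  4  4
 J  0  1  1  1  1  2  2  3  4  4  4  4  5  5
 D  0  1  2  2  2  2  3  3  4  4  5  5  5  6
 D  0  1  2  3  3  3  3  3  4  4  5  5  5  6
 J  0  1  2  3  3  4  4  4  4  5  5  5  6  6
dp[11][13] = 6. One LCS (by backtracking along matches): DJJYJD.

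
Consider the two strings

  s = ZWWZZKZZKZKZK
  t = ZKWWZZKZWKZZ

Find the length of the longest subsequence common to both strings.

10

Match Z at s[1]=t[1]; then W at s[2]=t[3]; then W at s[3]=t[4]; then Z at s[4]=t[5]; then Z at s[5]=t[6]; then K at s[6]=t[7]; then Z at s[7]=t[8]; then K at s[9]=t[10]; then Z at s[10]=t[11]; then Z at s[12]=t[12] — 10 characters in the same relative order in both. Since dp[13][12] = 10, nothing longer is possible.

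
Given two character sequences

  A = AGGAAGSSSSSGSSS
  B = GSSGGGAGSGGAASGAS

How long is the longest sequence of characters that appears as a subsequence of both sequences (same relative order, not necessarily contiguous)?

Taking A (A #1, B #7), then G (A #2, B #10), then G (A #3, B #11), then A (A #4, B #12), then A (A #5, B #13), then S (A #11, B #14), then G (A #12, B #15), then S (A #15, B #17) gives a common subsequence of length 8. Since dp[15][17] = 8, nothing longer is possible.

8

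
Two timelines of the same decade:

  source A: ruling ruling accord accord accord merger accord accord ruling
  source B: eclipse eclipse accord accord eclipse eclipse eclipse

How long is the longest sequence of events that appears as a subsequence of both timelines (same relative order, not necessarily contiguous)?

2

Pick accord at source A[3]=source B[3], accord at source A[4]=source B[4]; all 2 events appear in both, in order, and the DP table's final entry dp[9][7] is also 2, so no common subsequence is longer.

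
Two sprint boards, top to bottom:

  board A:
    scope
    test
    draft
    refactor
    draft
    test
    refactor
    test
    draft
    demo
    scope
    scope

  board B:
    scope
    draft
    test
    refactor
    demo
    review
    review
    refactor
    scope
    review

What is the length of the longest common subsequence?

6

Match scope (board A #1, board B #1) → draft (board A #5, board B #2) → test (board A #6, board B #3) → refactor (board A #7, board B #4) → demo (board A #10, board B #5) → scope (board A #11, board B #9) — 6 tasks in the same relative order in both, and the DP table's final entry dp[12][10] is also 6, so no common subsequence is longer.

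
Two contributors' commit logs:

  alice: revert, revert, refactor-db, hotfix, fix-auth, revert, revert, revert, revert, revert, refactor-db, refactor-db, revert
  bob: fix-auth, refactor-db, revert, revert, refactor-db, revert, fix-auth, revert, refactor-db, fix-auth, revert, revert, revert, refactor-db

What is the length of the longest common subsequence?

9

Pick revert (alice #1, bob #3); then revert (alice #2, bob #4); then refactor-db (alice #3, bob #5); then fix-auth (alice #5, bob #7); then revert (alice #6, bob #8); then revert (alice #8, bob #11); then revert (alice #9, bob #12); then revert (alice #10, bob #13); then refactor-db (alice #12, bob #14); all 9 commits appear in both, in order. dp[13][14] = 9 confirms this is the maximum.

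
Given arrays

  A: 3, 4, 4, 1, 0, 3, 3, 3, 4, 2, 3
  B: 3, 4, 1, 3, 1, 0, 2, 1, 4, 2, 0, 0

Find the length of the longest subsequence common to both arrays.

One common subsequence of length 6: 3 at A[1]=B[1]; then 4 at A[2]=B[2]; then 1 at A[4]=B[5]; then 0 at A[5]=B[6]; then 4 at A[9]=B[9]; then 2 at A[10]=B[10], and the DP table's final entry dp[11][12] is also 6, so no common subsequence is longer.

6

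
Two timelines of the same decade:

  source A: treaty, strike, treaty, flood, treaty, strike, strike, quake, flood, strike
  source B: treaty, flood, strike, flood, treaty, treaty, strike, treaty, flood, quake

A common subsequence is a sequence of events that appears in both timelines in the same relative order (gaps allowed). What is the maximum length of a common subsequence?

One common subsequence of length 6: treaty [1,1] → strike [2,3] → treaty [3,5] → treaty [5,6] → strike [6,7] → quake [8,10]. The LCS DP gives dp[10][10] = 6, so this is optimal.

6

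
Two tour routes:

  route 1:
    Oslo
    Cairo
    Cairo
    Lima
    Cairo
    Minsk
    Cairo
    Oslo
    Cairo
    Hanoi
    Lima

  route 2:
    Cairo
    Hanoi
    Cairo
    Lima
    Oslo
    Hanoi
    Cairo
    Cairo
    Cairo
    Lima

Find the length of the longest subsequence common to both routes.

7

Pick Cairo [2,1] → Cairo [3,3] → Lima [4,4] → Cairo [5,7] → Cairo [7,8] → Cairo [9,9] → Lima [11,10]; all 7 stops appear in both, in order. The LCS DP gives dp[11][10] = 7, so this is optimal.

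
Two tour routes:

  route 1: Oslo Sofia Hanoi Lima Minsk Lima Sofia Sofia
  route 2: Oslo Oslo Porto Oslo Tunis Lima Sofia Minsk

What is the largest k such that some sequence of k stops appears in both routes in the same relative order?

One common subsequence of length 3: Oslo at route 1[1]=route 2[4] → Sofia at route 1[2]=route 2[7] → Minsk at route 1[5]=route 2[8]. The LCS DP gives dp[8][8] = 3, so this is optimal.

3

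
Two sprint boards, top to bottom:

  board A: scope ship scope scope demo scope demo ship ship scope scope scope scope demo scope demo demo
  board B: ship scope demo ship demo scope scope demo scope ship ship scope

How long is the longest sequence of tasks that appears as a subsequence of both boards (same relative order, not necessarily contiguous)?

One common subsequence of length 9: scope at board A[1]=board B[2], then ship at board A[2]=board B[4], then scope at board A[3]=board B[6], then scope at board A[4]=board B[7], then demo at board A[5]=board B[8], then scope at board A[6]=board B[9], then ship at board A[8]=board B[10], then ship at board A[9]=board B[11], then scope at board A[15]=board B[12]. dp[17][12] = 9 confirms this is the maximum.

9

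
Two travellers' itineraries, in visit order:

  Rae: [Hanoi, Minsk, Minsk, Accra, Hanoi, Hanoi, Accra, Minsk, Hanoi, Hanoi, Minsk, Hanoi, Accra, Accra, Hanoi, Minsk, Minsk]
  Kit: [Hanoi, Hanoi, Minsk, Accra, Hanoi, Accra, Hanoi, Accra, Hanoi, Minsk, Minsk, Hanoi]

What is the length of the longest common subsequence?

Taking Hanoi at Rae[1]=Kit[2], then Minsk at Rae[3]=Kit[3], then Accra at Rae[4]=Kit[4], then Hanoi at Rae[6]=Kit[5], then Accra at Rae[7]=Kit[6], then Hanoi at Rae[12]=Kit[7], then Accra at Rae[14]=Kit[8], then Hanoi at Rae[15]=Kit[9], then Minsk at Rae[16]=Kit[10], then Minsk at Rae[17]=Kit[11] gives a common subsequence of length 10. The LCS DP gives dp[17][12] = 10, so this is optimal.

10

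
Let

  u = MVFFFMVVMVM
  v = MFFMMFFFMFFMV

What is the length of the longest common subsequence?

One common subsequence of length 7: M at u[1]=v[5] → F at u[3]=v[6] → F at u[4]=v[7] → F at u[5]=v[8] → M at u[6]=v[9] → M at u[9]=v[12] → V at u[10]=v[13]. Since dp[11][13] = 7, nothing longer is possible.

7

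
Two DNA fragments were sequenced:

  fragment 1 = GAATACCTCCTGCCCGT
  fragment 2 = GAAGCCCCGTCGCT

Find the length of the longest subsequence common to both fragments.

Match G at fragment 1[1]=fragment 2[1] → A at fragment 1[2]=fragment 2[2] → A at fragment 1[3]=fragment 2[3] → C at fragment 1[6]=fragment 2[5] → C at fragment 1[7]=fragment 2[6] → C at fragment 1[9]=fragment 2[7] → C at fragment 1[10]=fragment 2[8] → T at fragment 1[11]=fragment 2[10] → G at fragment 1[12]=fragment 2[12] → C at fragment 1[15]=fragment 2[13] → T at fragment 1[17]=fragment 2[14] — 11 bases in the same relative order in both. dp[17][14] = 11 confirms this is the maximum.

11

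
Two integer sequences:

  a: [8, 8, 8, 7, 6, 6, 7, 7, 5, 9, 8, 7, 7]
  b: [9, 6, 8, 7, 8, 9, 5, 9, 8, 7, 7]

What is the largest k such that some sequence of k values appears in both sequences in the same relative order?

Let dp[i][j] be the LCS length of the first i values of a and the first j values of b. dp[i][j] = dp[i-1][j-1]+1 when the i-th and j-th values match, else max(dp[i-1][j], dp[i][j-1]).
    ·  9  6  8  7  8  9  5  9  8  7  7
 ·  0  0  0  0  0  0  0  0  0  0  0  0
 8  0  0  0  1  1  1  1  1  1  1  1  1
 8  0  0  0  1  1  2  2  2  2  2  2  2
 8  0  0  0  1  1  2  2  2  2  3  3  3
 7  0  0  0  1  2  2  2  2  2  3  4  4
 6  0  0  1  1  2  2  2  2  2  3  4  4
 6  0  0  1  1  2  2  2  2  2  3  4  4
 7  0  0  1  1  2  2  2  2  2  3  4  5
 7  0  0  1  1  2  2  2  2  2  3  4  5
 5  0  0  1  1  2  2  2  3  3  3  4  5
 9  0  1  1  1  2  2  3  3  4  4  4  5
 8  0  1  1  2  2  3  3  3  4  5  5  5
 7  0  1  1  2  3  3  3  3  4  5  6  6
 7  0  1  1  2  3  3  3  3  4  5  6  7
dp[13][11] = 7. One LCS (by backtracking along matches): 8, 8, 5, 9, 8, 7, 7.

7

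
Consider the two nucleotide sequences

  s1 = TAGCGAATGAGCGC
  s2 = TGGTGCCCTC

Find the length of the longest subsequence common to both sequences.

7

Let dp[i][j] be the LCS length of the first i bases of s1 and the first j bases of s2. dp[i][j] = dp[i-1][j-1]+1 when the i-th and j-th bases match, else max(dp[i-1][j], dp[i][j-1]).
    ·  T  G  G  T  G  C  C  C  T  C
 ·  0  0  0  0  0  0  0  0  0  0  0
 T  0  1  1  1  1  1  1  1  1  1  1
 A  0  1  1  1  1  1  1  1  1  1  1
 G  0  1  2  2  2  2  2  2  2  2  2
 C  0  1  2  2  2  2  3  3  3  3  3
 G  0  1  2  3  3  3  3  3  3  3  3
 A  0  1  2  3  3  3  3  3  3  3  3
 A  0  1  2  3  3  3  3  3  3  3  3
 T  0  1  2  3  4  4  4  4  4  4  4
 G  0  1  2  3  4  5  5  5  5  5  5
 A  0  1  2  3  4  5  5  5  5  5  5
 G  0  1  2  3  4  5  5  5  5  5  5
 C  0  1  2  3  4  5  6  6  6  6  6
 G  0  1  2  3  4  5  6  6  6  6  6
 C  0  1  2  3  4  5  6  7  7  7  7
dp[14][10] = 7. One LCS (by backtracking along matches): TGGTGCC.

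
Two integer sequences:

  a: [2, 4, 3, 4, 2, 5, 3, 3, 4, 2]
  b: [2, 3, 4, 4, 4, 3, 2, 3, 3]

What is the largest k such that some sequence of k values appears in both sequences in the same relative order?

Let dp[i][j] be the LCS length of the first i values of a and the first j values of b. dp[i][j] = dp[i-1][j-1]+1 when the i-th and j-th values match, else max(dp[i-1][j], dp[i][j-1]).
    ·  2  3  4  4  4  3  2  3  3
 ·  0  0  0  0  0  0  0  0  0  0
 2  0  1  1  1  1  1  1  1  1  1
 4  0  1  1  2  2  2  2  2  2  2
 3  0  1  2  2  2  2  3  3  3  3
 4  0  1  2  3  3  3  3  3  3  3
 2  0  1  2  3  3  3  3  4  4  4
 5  0  1  2  3  3  3  3  4  4  4
 3  0  1  2  3  3  3  4  4  5  5
 3  0  1  2  3  3  3  4  4  5  6
 4  0  1  2  3  4  4  4  4  5  6
 2  0  1  2  3  4  4  4  5  5  6
dp[10][9] = 6. One LCS (by backtracking along matches): 2, 4, 3, 2, 3, 3.

6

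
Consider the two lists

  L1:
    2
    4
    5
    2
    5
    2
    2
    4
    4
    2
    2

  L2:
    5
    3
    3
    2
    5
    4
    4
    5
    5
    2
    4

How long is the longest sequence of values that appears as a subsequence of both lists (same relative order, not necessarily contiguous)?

6

Taking 2 at L1[1]=L2[4]; then 4 at L1[2]=L2[7]; then 5 at L1[3]=L2[8]; then 5 at L1[5]=L2[9]; then 2 at L1[7]=L2[10]; then 4 at L1[9]=L2[11] gives a common subsequence of length 6, and the DP table's final entry dp[11][11] is also 6, so no common subsequence is longer.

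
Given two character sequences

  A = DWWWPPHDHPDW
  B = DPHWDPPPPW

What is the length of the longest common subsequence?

Let dp[i][j] be the LCS length of the first i characters of A and the first j characters of B. dp[i][j] = dp[i-1][j-1]+1 when the i-th and j-th characters match, else max(dp[i-1][j], dp[i][j-1]).
    ·  D  P  H  W  D  P  P  P  P  W
 ·  0  0  0  0  0  0  0  0  0  0  0
 D  0  1  1  1  1  1  1  1  1  1  1
 W  0  1  1  1  2  2  2  2  2  2  2
 W  0  1  1  1  2  2  2  2  2  2  3
 W  0  1  1  1  2  2  2  2  2  2  3
 P  0  1  2  2  2  2  3  3  3  3  3
 P  0  1  2  2  2  2  3  4  4  4  4
 H  0  1  2  3  3  3  3  4  4  4  4
 D  0  1  2  3  3  4  4  4  4  4  4
 H  0  1  2  3  3  4  4  4  4  4  4
 P  0  1  2  3  3  4  5  5  5  5  5
 D  0  1  2  3  3  4  5  5  5  5  5
 W  0  1  2  3  4  4  5  5  5  5  6
dp[12][10] = 6. One LCS (by backtracking along matches): DWPPPW.

6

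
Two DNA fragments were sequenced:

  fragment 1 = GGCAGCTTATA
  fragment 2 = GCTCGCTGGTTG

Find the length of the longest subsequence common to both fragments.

7

Match G at fragment 1[1]=fragment 2[1] → C at fragment 1[3]=fragment 2[4] → G at fragment 1[5]=fragment 2[5] → C at fragment 1[6]=fragment 2[6] → T at fragment 1[7]=fragment 2[7] → T at fragment 1[8]=fragment 2[10] → T at fragment 1[10]=fragment 2[11] — 7 bases in the same relative order in both. The LCS DP gives dp[11][12] = 7, so this is optimal.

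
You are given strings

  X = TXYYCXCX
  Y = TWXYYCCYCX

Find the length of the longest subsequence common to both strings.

7

Let dp[i][j] be the LCS length of the first i characters of X and the first j characters of Y. dp[i][j] = dp[i-1][j-1]+1 when the i-th and j-th characters match, else max(dp[i-1][j], dp[i][j-1]).
    ·  T  W  X  Y  Y  C  C  Y  C  X
 ·  0  0  0  0  0  0  0  0  0  0  0
 T  0  1  1  1  1  1  1  1  1  1  1
 X  0  1  1  2  2  2  2  2  2  2  2
 Y  0  1  1  2  3  3  3  3  3  3  3
 Y  0  1  1  2  3  4  4  4  4  4  4
 C  0  1  1  2  3  4  5  5  5  5  5
 X  0  1  1  2  3  4  5  5  5  5  6
 C  0  1  1  2  3  4  5  6  6  6  6
 X  0  1  1  2  3  4  5  6  6  6  7
dp[8][10] = 7. One LCS (by backtracking along matches): TXYYCCX.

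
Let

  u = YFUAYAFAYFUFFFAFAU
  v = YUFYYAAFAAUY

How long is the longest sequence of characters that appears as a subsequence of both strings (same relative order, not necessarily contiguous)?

Match Y at u[1]=v[1] → F at u[2]=v[3] → Y at u[5]=v[5] → A at u[6]=v[6] → A at u[8]=v[7] → F at u[14]=v[8] → A at u[15]=v[9] → A at u[17]=v[10] → U at u[18]=v[11] — 9 characters in the same relative order in both. Since dp[18][12] = 9, nothing longer is possible.

9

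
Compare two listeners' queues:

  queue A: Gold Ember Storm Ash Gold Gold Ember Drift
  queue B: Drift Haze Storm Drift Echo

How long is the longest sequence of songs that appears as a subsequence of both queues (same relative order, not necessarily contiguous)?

2

Taking Storm (queue A #3, queue B #3), then Drift (queue A #8, queue B #4) gives a common subsequence of length 2. The LCS DP gives dp[8][5] = 2, so this is optimal.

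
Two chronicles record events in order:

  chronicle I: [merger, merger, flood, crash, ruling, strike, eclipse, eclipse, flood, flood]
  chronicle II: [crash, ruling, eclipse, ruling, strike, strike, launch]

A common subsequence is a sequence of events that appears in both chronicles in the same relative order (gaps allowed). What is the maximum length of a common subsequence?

3

Pick crash [4,1], ruling [5,4], strike [6,6]; all 3 events appear in both, in order. Since dp[10][7] = 3, nothing longer is possible.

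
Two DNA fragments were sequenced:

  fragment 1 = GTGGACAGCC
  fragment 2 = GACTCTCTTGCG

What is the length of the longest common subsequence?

Let dp[i][j] be the LCS length of the first i bases of fragment 1 and the first j bases of fragment 2. dp[i][j] = dp[i-1][j-1]+1 when the i-th and j-th bases match, else max(dp[i-1][j], dp[i][j-1]).
    ·  G  A  C  T  C  T  C  T  T  G  C  G
 ·  0  0  0  0  0  0  0  0  0  0  0  0  0
 G  0  1  1  1  1  1  1  1  1  1  1  1  1
 T  0  1  1  1  2  2  2  2  2  2  2  2  2
 G  0  1  1  1  2  2  2  2  2  2  3  3  3
 G  0  1  1  1  2  2  2  2  2  2  3  3  4
 A  0  1  2  2  2  2  2  2  2  2  3  3  4
 C  0  1  2  3  3  3  3  3  3  3  3  4  4
 A  0  1  2  3  3  3  3  3  3  3  3  4  4
 G  0  1  2  3  3  3  3  3  3  3  4  4  5
 C  0  1  2  3  3  4  4  4  4  4  4  5  5
 C  0  1  2  3  3  4  4  5  5  5  5  5  5
dp[10][12] = 5. One LCS (by backtracking along matches): GTGCG.

5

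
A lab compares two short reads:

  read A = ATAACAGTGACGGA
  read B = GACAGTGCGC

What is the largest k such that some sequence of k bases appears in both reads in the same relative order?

Let dp[i][j] be the LCS length of the first i bases of read A and the first j bases of read B. dp[i][j] = dp[i-1][j-1]+1 when the i-th and j-th bases match, else max(dp[i-1][j], dp[i][j-1]).
    ·  G  A  C  A  G  T  G  C  G  C
 ·  0  0  0  0  0  0  0  0  0  0  0
 A  0  0  1  1  1  1  1  1  1  1  1
 T  0  0  1  1  1  1  2  2  2  2  2
 A  0  0  1  1  2  2  2  2  2  2  2
 A  0  0  1  1  2  2  2  2  2  2  2
 C  0  0  1  2  2  2  2  2  3  3  3
 A  0  0  1  2  3  3  3  3  3  3  3
 G  0  1  1  2  3  4  4  4  4  4  4
 T  0  1  1  2  3  4  5  5  5  5  5
 G  0  1  1  2  3  4  5  6  6  6  6
 A  0  1  2  2  3  4  5  6  6  6  6
 C  0  1  2  3  3  4  5  6  7  7  7
 G  0  1  2  3  3  4  5  6  7  8  8
 G  0  1  2  3  3  4  5  6  7  8  8
 A  0  1  2  3  4  4  5  6  7  8  8
dp[14][10] = 8. One LCS (by backtracking along matches): ACAGTGCG.

8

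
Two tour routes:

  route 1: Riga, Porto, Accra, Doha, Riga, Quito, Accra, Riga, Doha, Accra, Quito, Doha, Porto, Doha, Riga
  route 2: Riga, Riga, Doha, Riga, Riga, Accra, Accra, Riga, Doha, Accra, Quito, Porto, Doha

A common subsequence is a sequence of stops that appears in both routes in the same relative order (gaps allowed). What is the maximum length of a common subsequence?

Taking Riga [1,2], then Doha [4,3], then Riga [5,5], then Accra [7,7], then Riga [8,8], then Doha [9,9], then Accra [10,10], then Quito [11,11], then Porto [13,12], then Doha [14,13] gives a common subsequence of length 10. dp[15][13] = 10 confirms this is the maximum.

10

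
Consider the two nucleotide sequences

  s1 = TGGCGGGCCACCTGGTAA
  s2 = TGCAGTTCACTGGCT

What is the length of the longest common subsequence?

11

Pick T [1,1], G [3,2], C [4,3], G [5,5], C [9,8], A [10,9], C [12,10], T [13,11], G [14,12], G [15,13], T [16,15]; all 11 bases appear in both, in order. dp[18][15] = 11 confirms this is the maximum.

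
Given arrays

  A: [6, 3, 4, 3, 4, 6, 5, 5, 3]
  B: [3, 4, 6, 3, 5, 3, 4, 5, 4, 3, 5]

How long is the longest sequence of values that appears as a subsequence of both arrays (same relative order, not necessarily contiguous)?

6

Let dp[i][j] be the LCS length of the first i values of A and the first j values of B. dp[i][j] = dp[i-1][j-1]+1 when the i-th and j-th values match, else max(dp[i-1][j], dp[i][j-1]).
    ·  3  4  6  3  5  3  4  5  4  3  5
 ·  0  0  0  0  0  0  0  0  0  0  0  0
 6  0  0  0  1  1  1  1  1  1  1  1  1
 3  0  1  1  1  2  2  2  2  2  2  2  2
 4  0  1  2  2  2  2  2  3  3  3  3  3
 3  0  1  2  2  3  3  3  3  3  3  4  4
 4  0  1  2  2  3  3  3  4  4  4  4  4
 6  0  1  2  3  3  3  3  4  4  4  4  4
 5  0  1  2  3  3  4  4  4  5  5  5  5
 5  0  1  2  3  3  4  4  4  5  5  5  6
 3  0  1  2  3  4  4  5  5  5  5  6  6
dp[9][11] = 6. One LCS (by backtracking along matches): 6, 3, 3, 4, 5, 5.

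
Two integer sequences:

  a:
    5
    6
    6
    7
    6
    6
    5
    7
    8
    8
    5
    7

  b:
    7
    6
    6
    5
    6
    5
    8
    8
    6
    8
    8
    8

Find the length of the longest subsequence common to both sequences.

6

One common subsequence of length 6: 6 at a[2]=b[2], 6 at a[3]=b[3], 6 at a[5]=b[5], 6 at a[6]=b[9], 8 at a[9]=b[11], 8 at a[10]=b[12], and the DP table's final entry dp[12][12] is also 6, so no common subsequence is longer.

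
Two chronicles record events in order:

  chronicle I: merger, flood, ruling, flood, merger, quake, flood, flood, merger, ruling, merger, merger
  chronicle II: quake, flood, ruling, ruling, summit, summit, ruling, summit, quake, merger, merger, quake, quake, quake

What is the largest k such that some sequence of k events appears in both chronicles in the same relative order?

Taking flood at chronicle I[2]=chronicle II[2], then ruling at chronicle I[3]=chronicle II[7], then quake at chronicle I[6]=chronicle II[9], then merger at chronicle I[9]=chronicle II[10], then merger at chronicle I[11]=chronicle II[11] gives a common subsequence of length 5. The LCS DP gives dp[12][14] = 5, so this is optimal.

5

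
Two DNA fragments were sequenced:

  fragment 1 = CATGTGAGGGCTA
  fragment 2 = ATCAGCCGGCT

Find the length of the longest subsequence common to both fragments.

Let dp[i][j] be the LCS length of the first i bases of fragment 1 and the first j bases of fragment 2. dp[i][j] = dp[i-1][j-1]+1 when the i-th and j-th bases match, else max(dp[i-1][j], dp[i][j-1]).
    ·  A  T  C  A  G  C  C  G  G  C  T
 ·  0  0  0  0  0  0  0  0  0  0  0  0
 C  0  0  0  1  1  1  1  1  1  1  1  1
 A  0  1  1  1  2  2  2  2  2  2  2  2
 T  0  1  2  2  2  2  2  2  2  2  2  3
 G  0  1  2  2  2  3  3  3  3  3  3  3
 T  0  1  2  2  2  3  3  3  3  3  3  4
 G  0  1  2  2  2  3  3  3  4  4  4  4
 A  0  1  2  2  3  3  3  3  4  4  4  4
 G  0  1  2  2  3  4  4  4  4  5  5  5
 G  0  1  2  2  3  4  4  4  5  5  5  5
 G  0  1  2  2  3  4  4  4  5  6  6  6
 C  0  1  2  3  3  4  5  5  5  6  7  7
 T  0  1  2  3  3  4  5  5  5  6  7  8
 A  0  1  2  3  4  4  5  5  5  6  7  8
dp[13][11] = 8. One LCS (by backtracking along matches): ATAGGGCT.

8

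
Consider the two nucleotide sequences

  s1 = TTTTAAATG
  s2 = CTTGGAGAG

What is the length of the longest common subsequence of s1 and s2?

Match T [1,2]; then T [2,3]; then A [5,6]; then A [7,8]; then G [9,9] — 5 bases in the same relative order in both, and the DP table's final entry dp[9][9] is also 5, so no common subsequence is longer.

5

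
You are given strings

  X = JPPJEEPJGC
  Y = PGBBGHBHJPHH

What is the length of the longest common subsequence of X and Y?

3

Let dp[i][j] be the LCS length of the first i characters of X and the first j characters of Y. dp[i][j] = dp[i-1][j-1]+1 when the i-th and j-th characters match, else max(dp[i-1][j], dp[i][j-1]).
    ·  P  G  B  B  G  H  B  H  J  P  H  H
 ·  0  0  0  0  0  0  0  0  0  0  0  0  0
 J  0  0  0  0  0  0  0  0  0  1  1  1  1
 P  0  1  1  1  1  1  1  1  1  1  2  2  2
 P  0  1  1  1  1  1  1  1  1  1  2  2  2
 J  0  1  1  1  1  1  1  1  1  2  2  2  2
 E  0  1  1  1  1  1  1  1  1  2  2  2  2
 E  0  1  1  1  1  1  1  1  1  2  2  2  2
 P  0  1  1  1  1  1  1  1  1  2  3  3  3
 J  0  1  1  1  1  1  1  1  1  2  3  3  3
 G  0  1  2  2  2  2  2  2  2  2  3  3  3
 C  0  1  2  2  2  2  2  2  2  2  3  3  3
dp[10][12] = 3. One LCS (by backtracking along matches): PJP.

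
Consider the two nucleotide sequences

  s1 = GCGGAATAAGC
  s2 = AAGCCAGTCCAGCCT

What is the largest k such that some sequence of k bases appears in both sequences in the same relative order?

Taking G at s1[1]=s2[3] → C at s1[2]=s2[5] → G at s1[4]=s2[7] → T at s1[7]=s2[8] → A at s1[9]=s2[11] → G at s1[10]=s2[12] → C at s1[11]=s2[14] gives a common subsequence of length 7, and the DP table's final entry dp[11][15] is also 7, so no common subsequence is longer.

7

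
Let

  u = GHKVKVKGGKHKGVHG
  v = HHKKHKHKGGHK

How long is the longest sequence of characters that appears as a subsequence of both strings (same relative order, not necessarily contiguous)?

Pick H (u #2, v #2), K (u #3, v #4), K (u #5, v #6), K (u #7, v #8), G (u #8, v #9), G (u #9, v #10), H (u #11, v #11), K (u #12, v #12); all 8 characters appear in both, in order. dp[16][12] = 8 confirms this is the maximum.

8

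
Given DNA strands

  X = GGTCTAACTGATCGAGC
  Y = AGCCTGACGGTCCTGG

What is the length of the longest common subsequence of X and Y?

10

Pick G at X[1]=Y[2], then C at X[4]=Y[4], then T at X[5]=Y[5], then A at X[7]=Y[7], then C at X[8]=Y[8], then G at X[10]=Y[10], then T at X[12]=Y[11], then C at X[13]=Y[13], then G at X[14]=Y[15], then G at X[16]=Y[16]; all 10 bases appear in both, in order. dp[17][16] = 10 confirms this is the maximum.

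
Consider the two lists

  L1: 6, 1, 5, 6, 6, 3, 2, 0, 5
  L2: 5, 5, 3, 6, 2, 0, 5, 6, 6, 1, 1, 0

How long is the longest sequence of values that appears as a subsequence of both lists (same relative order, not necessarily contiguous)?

5

Pick 6 (L1 #1, L2 #4), 5 (L1 #3, L2 #7), 6 (L1 #4, L2 #8), 6 (L1 #5, L2 #9), 0 (L1 #8, L2 #12); all 5 values appear in both, in order, and the DP table's final entry dp[9][12] is also 5, so no common subsequence is longer.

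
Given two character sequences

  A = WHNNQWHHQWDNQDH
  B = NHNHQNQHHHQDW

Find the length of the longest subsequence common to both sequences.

Match H [2,2]; then N [3,3]; then N [4,6]; then Q [5,7]; then H [7,9]; then H [8,10]; then Q [9,11]; then W [10,13] — 8 characters in the same relative order in both. Since dp[15][13] = 8, nothing longer is possible.

8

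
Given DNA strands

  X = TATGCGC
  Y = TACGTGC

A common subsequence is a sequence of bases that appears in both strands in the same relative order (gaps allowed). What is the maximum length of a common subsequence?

5

Taking T (X #1, Y #1); then A (X #2, Y #2); then T (X #3, Y #5); then G (X #6, Y #6); then C (X #7, Y #7) gives a common subsequence of length 5. dp[7][7] = 5 confirms this is the maximum.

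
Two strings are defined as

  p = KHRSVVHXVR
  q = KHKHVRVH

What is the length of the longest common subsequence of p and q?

5

Match K (p #1, q #3), then H (p #2, q #4), then R (p #3, q #6), then V (p #6, q #7), then H (p #7, q #8) — 5 characters in the same relative order in both. Since dp[10][8] = 5, nothing longer is possible.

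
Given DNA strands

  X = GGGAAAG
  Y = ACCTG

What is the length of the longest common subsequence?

Taking A [4,1]; then G [7,5] gives a common subsequence of length 2. Since dp[7][5] = 2, nothing longer is possible.

2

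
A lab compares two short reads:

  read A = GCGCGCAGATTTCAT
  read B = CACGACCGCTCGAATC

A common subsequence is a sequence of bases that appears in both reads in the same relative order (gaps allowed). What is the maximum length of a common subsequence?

9

Taking G [1,4]; then C [2,7]; then G [3,8]; then C [4,11]; then G [5,12]; then A [7,13]; then A [9,14]; then T [12,15]; then C [13,16] gives a common subsequence of length 9, and the DP table's final entry dp[15][16] is also 9, so no common subsequence is longer.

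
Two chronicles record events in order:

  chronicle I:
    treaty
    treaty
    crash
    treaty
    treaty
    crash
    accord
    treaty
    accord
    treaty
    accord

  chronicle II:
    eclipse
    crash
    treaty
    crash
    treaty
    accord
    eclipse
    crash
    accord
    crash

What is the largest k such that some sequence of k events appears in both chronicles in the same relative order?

Match crash [3,2], then treaty [5,3], then crash [6,4], then treaty [8,5], then accord [9,6], then accord [11,9] — 6 events in the same relative order in both. dp[11][10] = 6 confirms this is the maximum.

6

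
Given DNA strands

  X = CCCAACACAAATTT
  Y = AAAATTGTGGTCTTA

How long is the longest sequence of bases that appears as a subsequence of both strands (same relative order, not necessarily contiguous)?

One common subsequence of length 7: A (X #4, Y #1), then A (X #5, Y #2), then A (X #7, Y #3), then A (X #9, Y #4), then T (X #12, Y #11), then T (X #13, Y #13), then T (X #14, Y #14). dp[14][15] = 7 confirms this is the maximum.

7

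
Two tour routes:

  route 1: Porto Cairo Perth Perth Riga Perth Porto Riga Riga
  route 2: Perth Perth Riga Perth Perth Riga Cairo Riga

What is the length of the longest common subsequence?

6

Pick Perth [3,1]; then Perth [4,2]; then Riga [5,3]; then Perth [6,5]; then Riga [8,6]; then Riga [9,8]; all 6 stops appear in both, in order, and the DP table's final entry dp[9][8] is also 6, so no common subsequence is longer.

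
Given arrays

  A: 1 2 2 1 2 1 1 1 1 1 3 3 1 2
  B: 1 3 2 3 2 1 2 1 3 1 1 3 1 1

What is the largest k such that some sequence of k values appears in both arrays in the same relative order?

Match 1 at A[1]=B[1], 2 at A[2]=B[3], 2 at A[3]=B[5], 1 at A[4]=B[6], 2 at A[5]=B[7], 1 at A[6]=B[8], 1 at A[7]=B[10], 1 at A[8]=B[11], 1 at A[10]=B[13], 1 at A[13]=B[14] — 10 values in the same relative order in both. Since dp[14][14] = 10, nothing longer is possible.

10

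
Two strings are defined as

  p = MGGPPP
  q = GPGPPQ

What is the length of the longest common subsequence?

4

Let dp[i][j] be the LCS length of the first i characters of p and the first j characters of q. dp[i][j] = dp[i-1][j-1]+1 when the i-th and j-th characters match, else max(dp[i-1][j], dp[i][j-1]).
    ·  G  P  G  P  P  Q
 ·  0  0  0  0  0  0  0
 M  0  0  0  0  0  0  0
 G  0  1  1  1  1  1  1
 G  0  1  1  2  2  2  2
 P  0  1  2  2  3  3  3
 P  0  1  2  2  3  4  4
 P  0  1  2  2  3  4  4
dp[6][6] = 4. One LCS (by backtracking along matches): GGPP.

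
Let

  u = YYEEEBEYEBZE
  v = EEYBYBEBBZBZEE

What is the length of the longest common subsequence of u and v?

Taking E (u #3, v #1), then E (u #4, v #2), then B (u #6, v #4), then Y (u #8, v #5), then E (u #9, v #7), then B (u #10, v #11), then Z (u #11, v #12), then E (u #12, v #14) gives a common subsequence of length 8. Since dp[12][14] = 8, nothing longer is possible.

8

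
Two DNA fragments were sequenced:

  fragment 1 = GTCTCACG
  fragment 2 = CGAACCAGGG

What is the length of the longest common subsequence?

5

Taking G at fragment 1[1]=fragment 2[2]; then C at fragment 1[3]=fragment 2[5]; then C at fragment 1[5]=fragment 2[6]; then A at fragment 1[6]=fragment 2[7]; then G at fragment 1[8]=fragment 2[10] gives a common subsequence of length 5. Since dp[8][10] = 5, nothing longer is possible.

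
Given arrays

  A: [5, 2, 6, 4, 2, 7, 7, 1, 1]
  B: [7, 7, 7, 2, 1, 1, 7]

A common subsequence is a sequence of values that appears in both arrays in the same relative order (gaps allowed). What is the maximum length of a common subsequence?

4

Pick 7 [6,2], then 7 [7,3], then 1 [8,5], then 1 [9,6]; all 4 values appear in both, in order, and the DP table's final entry dp[9][7] is also 4, so no common subsequence is longer.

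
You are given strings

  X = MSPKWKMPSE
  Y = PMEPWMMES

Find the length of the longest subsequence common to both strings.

5

Taking M at X[1]=Y[2], then P at X[3]=Y[4], then W at X[5]=Y[5], then M at X[7]=Y[7], then S at X[9]=Y[9] gives a common subsequence of length 5. Since dp[10][9] = 5, nothing longer is possible.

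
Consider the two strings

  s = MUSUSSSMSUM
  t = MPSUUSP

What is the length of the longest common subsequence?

One common subsequence of length 4: M (s #1, t #1), U (s #2, t #4), U (s #4, t #5), S (s #5, t #6). Since dp[11][7] = 4, nothing longer is possible.

4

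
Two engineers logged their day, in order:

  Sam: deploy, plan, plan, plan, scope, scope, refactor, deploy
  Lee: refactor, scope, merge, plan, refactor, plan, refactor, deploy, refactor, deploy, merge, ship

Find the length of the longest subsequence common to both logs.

Match plan (Sam #2, Lee #4); then plan (Sam #3, Lee #6); then refactor (Sam #7, Lee #9); then deploy (Sam #8, Lee #10) — 4 tasks in the same relative order in both. dp[8][12] = 4 confirms this is the maximum.

4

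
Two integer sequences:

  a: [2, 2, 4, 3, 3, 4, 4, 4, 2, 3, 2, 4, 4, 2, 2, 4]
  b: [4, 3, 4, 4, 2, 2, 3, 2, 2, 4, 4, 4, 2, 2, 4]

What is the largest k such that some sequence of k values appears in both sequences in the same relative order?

12

Match 4 (a #3, b #1), then 3 (a #5, b #2), then 4 (a #6, b #3), then 4 (a #7, b #4), then 2 (a #9, b #6), then 3 (a #10, b #7), then 2 (a #11, b #9), then 4 (a #12, b #11), then 4 (a #13, b #12), then 2 (a #14, b #13), then 2 (a #15, b #14), then 4 (a #16, b #15) — 12 values in the same relative order in both. Since dp[16][15] = 12, nothing longer is possible.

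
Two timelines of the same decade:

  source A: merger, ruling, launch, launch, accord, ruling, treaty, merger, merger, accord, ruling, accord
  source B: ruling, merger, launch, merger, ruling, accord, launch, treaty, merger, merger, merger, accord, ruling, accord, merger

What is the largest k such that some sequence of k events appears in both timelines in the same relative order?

Taking merger [1,4] → ruling [2,5] → launch [4,7] → treaty [7,8] → merger [8,10] → merger [9,11] → accord [10,12] → ruling [11,13] → accord [12,14] gives a common subsequence of length 9. dp[12][15] = 9 confirms this is the maximum.

9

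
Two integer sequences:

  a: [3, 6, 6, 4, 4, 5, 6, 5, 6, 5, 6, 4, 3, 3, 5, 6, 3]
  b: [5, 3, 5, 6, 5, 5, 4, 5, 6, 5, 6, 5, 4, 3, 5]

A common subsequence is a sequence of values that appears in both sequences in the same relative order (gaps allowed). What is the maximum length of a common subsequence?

Taking 3 at a[1]=b[2]; then 6 at a[2]=b[4]; then 4 at a[5]=b[7]; then 5 at a[6]=b[8]; then 6 at a[7]=b[9]; then 5 at a[8]=b[10]; then 6 at a[9]=b[11]; then 5 at a[10]=b[12]; then 4 at a[12]=b[13]; then 3 at a[14]=b[14]; then 5 at a[15]=b[15] gives a common subsequence of length 11, and the DP table's final entry dp[17][15] is also 11, so no common subsequence is longer.

11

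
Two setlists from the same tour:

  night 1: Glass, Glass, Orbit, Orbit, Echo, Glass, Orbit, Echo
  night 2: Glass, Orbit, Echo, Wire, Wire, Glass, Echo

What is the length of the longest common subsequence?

5

Pick Glass (night 1 #2, night 2 #1), Orbit (night 1 #4, night 2 #2), Echo (night 1 #5, night 2 #3), Glass (night 1 #6, night 2 #6), Echo (night 1 #8, night 2 #7); all 5 songs appear in both, in order. Since dp[8][7] = 5, nothing longer is possible.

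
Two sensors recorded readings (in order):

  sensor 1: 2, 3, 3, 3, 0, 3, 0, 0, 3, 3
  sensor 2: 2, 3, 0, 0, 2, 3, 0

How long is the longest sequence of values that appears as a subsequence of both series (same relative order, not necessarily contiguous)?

5

Let dp[i][j] be the LCS length of the first i values of sensor 1 and the first j values of sensor 2. dp[i][j] = dp[i-1][j-1]+1 when the i-th and j-th values match, else max(dp[i-1][j], dp[i][j-1]).
    ·  2  3  0  0  2  3  0
 ·  0  0  0  0  0  0  0  0
 2  0  1  1  1  1  1  1  1
 3  0  1  2  2  2  2  2  2
 3  0  1  2  2  2  2  3  3
 3  0  1  2  2  2  2  3  3
 0  0  1  2  3  3  3  3  4
 3  0  1  2  3  3  3  4  4
 0  0  1  2  3  4  4  4  5
 0  0  1  2  3  4  4  4  5
 3  0  1  2  3  4  4  5  5
 3  0  1  2  3  4  4  5  5
dp[10][7] = 5. One LCS (by backtracking along matches): 2, 3, 0, 3, 0.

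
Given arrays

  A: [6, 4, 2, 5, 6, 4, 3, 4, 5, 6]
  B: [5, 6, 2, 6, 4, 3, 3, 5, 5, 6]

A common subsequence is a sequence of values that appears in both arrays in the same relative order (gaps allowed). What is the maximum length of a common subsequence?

Match 6 [1,2], 2 [3,3], 6 [5,4], 4 [6,5], 3 [7,7], 5 [9,9], 6 [10,10] — 7 values in the same relative order in both. Since dp[10][10] = 7, nothing longer is possible.

7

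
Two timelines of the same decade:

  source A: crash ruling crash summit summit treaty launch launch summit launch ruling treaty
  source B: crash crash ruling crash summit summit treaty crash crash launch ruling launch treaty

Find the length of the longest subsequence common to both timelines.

Taking crash at source A[1]=source B[2] → ruling at source A[2]=source B[3] → crash at source A[3]=source B[4] → summit at source A[4]=source B[5] → summit at source A[5]=source B[6] → treaty at source A[6]=source B[7] → launch at source A[7]=source B[10] → launch at source A[10]=source B[12] → treaty at source A[12]=source B[13] gives a common subsequence of length 9. Since dp[12][13] = 9, nothing longer is possible.

9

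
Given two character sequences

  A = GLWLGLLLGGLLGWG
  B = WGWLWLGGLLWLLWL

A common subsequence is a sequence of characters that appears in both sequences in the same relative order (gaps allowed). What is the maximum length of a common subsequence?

10

One common subsequence of length 10: G at A[1]=B[2] → L at A[2]=B[4] → W at A[3]=B[5] → L at A[4]=B[6] → G at A[5]=B[8] → L at A[6]=B[9] → L at A[7]=B[10] → L at A[8]=B[12] → L at A[11]=B[13] → L at A[12]=B[15]. The LCS DP gives dp[15][15] = 10, so this is optimal.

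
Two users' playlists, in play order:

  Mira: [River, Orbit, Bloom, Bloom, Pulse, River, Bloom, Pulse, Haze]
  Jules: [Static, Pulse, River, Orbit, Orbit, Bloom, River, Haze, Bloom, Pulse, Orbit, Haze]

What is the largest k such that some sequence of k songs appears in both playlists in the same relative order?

Pick River [1,3], then Orbit [2,5], then Bloom [4,6], then River [6,7], then Bloom [7,9], then Pulse [8,10], then Haze [9,12]; all 7 songs appear in both, in order. The LCS DP gives dp[9][12] = 7, so this is optimal.

7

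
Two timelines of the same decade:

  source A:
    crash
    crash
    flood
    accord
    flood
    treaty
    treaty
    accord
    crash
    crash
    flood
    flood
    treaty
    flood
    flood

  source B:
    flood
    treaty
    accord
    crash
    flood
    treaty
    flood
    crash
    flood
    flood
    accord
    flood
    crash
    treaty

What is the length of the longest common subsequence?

One common subsequence of length 8: flood at source A[3]=source B[1] → accord at source A[4]=source B[3] → flood at source A[5]=source B[5] → treaty at source A[6]=source B[6] → crash at source A[9]=source B[8] → flood at source A[11]=source B[10] → flood at source A[12]=source B[12] → treaty at source A[13]=source B[14], and the DP table's final entry dp[15][14] is also 8, so no common subsequence is longer.

8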